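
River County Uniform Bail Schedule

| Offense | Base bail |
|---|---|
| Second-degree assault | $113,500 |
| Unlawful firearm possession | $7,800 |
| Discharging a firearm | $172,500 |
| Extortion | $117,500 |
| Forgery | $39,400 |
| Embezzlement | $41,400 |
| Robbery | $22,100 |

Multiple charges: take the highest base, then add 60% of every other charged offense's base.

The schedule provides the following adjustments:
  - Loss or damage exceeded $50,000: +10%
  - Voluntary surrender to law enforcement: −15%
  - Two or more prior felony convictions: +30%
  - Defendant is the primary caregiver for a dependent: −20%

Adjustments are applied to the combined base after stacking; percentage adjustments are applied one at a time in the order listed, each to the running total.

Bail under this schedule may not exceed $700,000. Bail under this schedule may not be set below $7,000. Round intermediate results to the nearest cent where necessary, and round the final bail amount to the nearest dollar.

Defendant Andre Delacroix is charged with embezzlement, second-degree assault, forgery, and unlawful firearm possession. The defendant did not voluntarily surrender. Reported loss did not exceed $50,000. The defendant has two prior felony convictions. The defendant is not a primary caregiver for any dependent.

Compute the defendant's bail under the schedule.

$216,658

Base amounts from the schedule: embezzlement $41,400; second-degree assault $113,500; forgery $39,400; unlawful firearm possession $7,800.
Stacking rule: highest base plus 60% of each additional charge. Highest is second-degree assault at $113,500. Additional: $41,400 × 60% = $24,840; $39,400 × 60% = $23,640; $7,800 × 60% = $4,680. Combined base = $113,500 + $53,160 = $166,660.
Two or more prior felony convictions (+30%): $166,660 × 1.3 = $216,658.
$216,658 is within the $700,000 maximum.
$216,658 is at or above the $7,000 minimum.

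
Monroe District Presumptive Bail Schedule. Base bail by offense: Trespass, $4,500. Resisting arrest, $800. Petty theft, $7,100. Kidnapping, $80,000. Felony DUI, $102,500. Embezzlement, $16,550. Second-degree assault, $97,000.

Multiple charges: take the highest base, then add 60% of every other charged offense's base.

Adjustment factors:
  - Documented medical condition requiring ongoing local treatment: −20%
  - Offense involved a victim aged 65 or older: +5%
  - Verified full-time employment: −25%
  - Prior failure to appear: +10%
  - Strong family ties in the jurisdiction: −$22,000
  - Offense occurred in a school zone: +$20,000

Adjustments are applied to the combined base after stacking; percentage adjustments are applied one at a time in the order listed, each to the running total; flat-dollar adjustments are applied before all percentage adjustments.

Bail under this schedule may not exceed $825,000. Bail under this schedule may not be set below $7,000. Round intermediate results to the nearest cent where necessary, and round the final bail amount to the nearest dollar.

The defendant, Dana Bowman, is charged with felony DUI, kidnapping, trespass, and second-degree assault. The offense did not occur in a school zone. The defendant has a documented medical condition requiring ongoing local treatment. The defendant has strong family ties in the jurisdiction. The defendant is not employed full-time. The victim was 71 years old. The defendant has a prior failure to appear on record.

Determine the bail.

Base amounts from the schedule: felony DUI $102,500; kidnapping $80,000; trespass $4,500; second-degree assault $97,000.
Stacking rule: highest base plus 60% of each additional charge. Highest is felony DUI at $102,500. Additional: $80,000 × 60% = $48,000; $4,500 × 60% = $2,700; $97,000 × 60% = $58,200. Combined base = $102,500 + $108,900 = $211,400.
Strong family ties in the jurisdiction (−$22,000 flat): $211,400 − $22,000 = $189,400.
Documented medical condition requiring ongoing local treatment (−20%): $189,400 × 0.8 = $151,520.
Offense involved a victim aged 65 or older (+5%): $151,520 × 1.05 = $159,096.
Prior failure to appear (+10%): $159,096 × 1.1 = $175,005.60.
$175,005.60 is within the $825,000 maximum.
$175,005.60 is at or above the $7,000 minimum.
Rounded to the nearest dollar: $175,006.

$175,006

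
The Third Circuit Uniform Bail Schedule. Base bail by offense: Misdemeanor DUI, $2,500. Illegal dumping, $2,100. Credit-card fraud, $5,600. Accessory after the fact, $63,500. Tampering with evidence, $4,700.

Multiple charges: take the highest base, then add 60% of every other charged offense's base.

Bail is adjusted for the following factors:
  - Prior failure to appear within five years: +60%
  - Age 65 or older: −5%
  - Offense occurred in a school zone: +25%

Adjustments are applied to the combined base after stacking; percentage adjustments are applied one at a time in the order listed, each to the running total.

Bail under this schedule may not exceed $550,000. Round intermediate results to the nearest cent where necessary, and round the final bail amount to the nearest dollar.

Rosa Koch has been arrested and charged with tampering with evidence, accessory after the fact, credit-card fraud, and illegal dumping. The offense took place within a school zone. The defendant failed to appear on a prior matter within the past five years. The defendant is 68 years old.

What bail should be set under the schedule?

Base amounts from the schedule: tampering with evidence $4,700; accessory after the fact $63,500; credit-card fraud $5,600; illegal dumping $2,100.
Stacking rule: highest base plus 60% of each additional charge. Highest is accessory after the fact at $63,500. Additional: $4,700 × 60% = $2,820; $5,600 × 60% = $3,360; $2,100 × 60% = $1,260. Combined base = $63,500 + $7,440 = $70,940.
Prior failure to appear within five years (+60%): $70,940 × 1.6 = $113,504.
Age 65 or older (−5%): $113,504 × 0.95 = $107,828.80.
Offense occurred in a school zone (+25%): $107,828.80 × 1.25 = $134,786.
$134,786 is within the $550,000 maximum.

$134,786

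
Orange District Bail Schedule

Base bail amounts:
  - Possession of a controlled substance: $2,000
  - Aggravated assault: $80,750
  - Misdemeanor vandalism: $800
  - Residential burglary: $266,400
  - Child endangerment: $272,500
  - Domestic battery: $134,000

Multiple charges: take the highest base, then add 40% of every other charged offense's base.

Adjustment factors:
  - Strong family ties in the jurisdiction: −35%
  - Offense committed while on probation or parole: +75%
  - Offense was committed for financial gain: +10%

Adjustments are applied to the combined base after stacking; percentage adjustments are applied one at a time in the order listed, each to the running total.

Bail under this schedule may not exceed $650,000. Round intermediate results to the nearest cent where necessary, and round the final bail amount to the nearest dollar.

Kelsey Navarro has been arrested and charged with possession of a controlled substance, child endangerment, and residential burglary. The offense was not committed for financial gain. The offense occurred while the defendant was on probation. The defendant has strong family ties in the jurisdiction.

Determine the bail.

Base amounts from the schedule: possession of a controlled substance $2,000; child endangerment $272,500; residential burglary $266,400.
Stacking rule: highest base plus 40% of each additional charge. Highest is child endangerment at $272,500. Additional: $2,000 × 40% = $800; $266,400 × 40% = $106,560. Combined base = $272,500 + $107,360 = $379,860.
Strong family ties in the jurisdiction (−35%): $379,860 × 0.65 = $246,909.
Offense committed while on probation or parole (+75%): $246,909 × 1.75 = $432,090.75.
$432,090.75 is within the $650,000 maximum.
Rounded to the nearest dollar: $432,091.

$432,091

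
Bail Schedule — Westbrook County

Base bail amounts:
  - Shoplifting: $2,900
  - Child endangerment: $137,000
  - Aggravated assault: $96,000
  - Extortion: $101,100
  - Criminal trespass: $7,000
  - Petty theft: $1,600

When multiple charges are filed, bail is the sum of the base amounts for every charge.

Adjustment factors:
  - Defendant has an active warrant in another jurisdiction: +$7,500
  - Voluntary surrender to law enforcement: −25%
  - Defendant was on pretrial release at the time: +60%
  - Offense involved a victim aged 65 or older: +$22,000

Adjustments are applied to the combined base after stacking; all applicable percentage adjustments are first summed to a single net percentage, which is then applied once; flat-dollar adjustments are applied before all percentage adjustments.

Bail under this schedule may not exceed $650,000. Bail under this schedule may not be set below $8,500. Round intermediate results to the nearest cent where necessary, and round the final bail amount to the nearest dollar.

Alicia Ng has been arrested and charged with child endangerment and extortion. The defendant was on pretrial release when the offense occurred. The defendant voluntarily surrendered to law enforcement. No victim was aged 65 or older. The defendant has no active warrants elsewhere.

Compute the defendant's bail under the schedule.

Base amounts from the schedule: child endangerment $137,000; extortion $101,100.
Stacking rule: sum of all bases. $137,000 + $101,100 = $238,100.
Net percentage adjustment: −25% +60% = +35%. $238,100 × 1.35 = $321,435.
$321,435 is within the $650,000 maximum.
$321,435 is at or above the $8,500 minimum.

$321,435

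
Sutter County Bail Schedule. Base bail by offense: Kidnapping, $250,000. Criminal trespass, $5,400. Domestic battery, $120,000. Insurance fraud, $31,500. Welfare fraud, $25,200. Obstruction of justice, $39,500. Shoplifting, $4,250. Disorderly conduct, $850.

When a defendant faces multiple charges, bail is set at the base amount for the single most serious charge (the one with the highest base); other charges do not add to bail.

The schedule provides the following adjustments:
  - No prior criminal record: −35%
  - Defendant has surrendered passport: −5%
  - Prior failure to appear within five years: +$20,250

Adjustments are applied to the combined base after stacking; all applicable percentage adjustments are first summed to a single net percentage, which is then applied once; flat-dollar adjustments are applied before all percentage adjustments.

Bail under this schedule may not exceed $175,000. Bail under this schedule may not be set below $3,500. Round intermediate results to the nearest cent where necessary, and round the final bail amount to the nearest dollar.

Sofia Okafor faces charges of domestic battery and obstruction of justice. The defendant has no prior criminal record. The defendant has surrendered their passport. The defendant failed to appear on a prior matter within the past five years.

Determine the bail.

Base amounts from the schedule: domestic battery $120,000; obstruction of justice $39,500.
Stacking rule: use the highest base only. Highest is domestic battery at $120,000. Combined base = $120,000.
Prior failure to appear within five years (+$20,250 flat): $120,000 + $20,250 = $140,250.
Net percentage adjustment: −35% −5% = −40%. $140,250 × 0.6 = $84,150.
$84,150 is within the $175,000 maximum.
$84,150 is at or above the $3,500 minimum.

$84,150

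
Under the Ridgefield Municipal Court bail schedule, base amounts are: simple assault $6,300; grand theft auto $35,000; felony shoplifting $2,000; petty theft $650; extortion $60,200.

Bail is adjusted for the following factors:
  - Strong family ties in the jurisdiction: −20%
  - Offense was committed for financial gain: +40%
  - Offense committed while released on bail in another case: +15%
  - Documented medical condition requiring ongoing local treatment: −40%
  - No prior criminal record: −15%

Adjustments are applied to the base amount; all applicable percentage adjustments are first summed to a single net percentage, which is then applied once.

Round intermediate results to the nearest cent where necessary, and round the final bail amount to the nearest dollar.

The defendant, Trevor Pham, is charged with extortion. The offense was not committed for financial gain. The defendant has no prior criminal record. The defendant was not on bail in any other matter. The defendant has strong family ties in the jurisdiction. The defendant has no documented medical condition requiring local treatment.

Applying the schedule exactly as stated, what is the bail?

$39,130

Base amounts from the schedule: extortion $60,200.
Single charge. Combined base = $60,200.
Net percentage adjustment: −20% −15% = −35%. $60,200 × 0.65 = $39,130.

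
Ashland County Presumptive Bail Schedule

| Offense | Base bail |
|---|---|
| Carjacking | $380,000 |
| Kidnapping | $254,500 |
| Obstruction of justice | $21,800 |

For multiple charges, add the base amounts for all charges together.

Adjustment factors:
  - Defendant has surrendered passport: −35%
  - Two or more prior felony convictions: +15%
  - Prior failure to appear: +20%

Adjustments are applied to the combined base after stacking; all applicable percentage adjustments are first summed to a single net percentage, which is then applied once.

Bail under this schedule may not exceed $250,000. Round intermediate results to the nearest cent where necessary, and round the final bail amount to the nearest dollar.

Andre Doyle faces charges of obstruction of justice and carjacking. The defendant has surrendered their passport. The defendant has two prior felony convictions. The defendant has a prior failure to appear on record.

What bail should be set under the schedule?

$250,000

Base amounts from the schedule: obstruction of justice $21,800; carjacking $380,000.
Stacking rule: sum of all bases. $21,800 + $380,000 = $401,800.
Net percentage adjustment: −35% +15% +20% = +0%. $401,800 × 1 = $401,800.
Result $401,800 exceeds the maximum of $250,000; bail is capped at $250,000.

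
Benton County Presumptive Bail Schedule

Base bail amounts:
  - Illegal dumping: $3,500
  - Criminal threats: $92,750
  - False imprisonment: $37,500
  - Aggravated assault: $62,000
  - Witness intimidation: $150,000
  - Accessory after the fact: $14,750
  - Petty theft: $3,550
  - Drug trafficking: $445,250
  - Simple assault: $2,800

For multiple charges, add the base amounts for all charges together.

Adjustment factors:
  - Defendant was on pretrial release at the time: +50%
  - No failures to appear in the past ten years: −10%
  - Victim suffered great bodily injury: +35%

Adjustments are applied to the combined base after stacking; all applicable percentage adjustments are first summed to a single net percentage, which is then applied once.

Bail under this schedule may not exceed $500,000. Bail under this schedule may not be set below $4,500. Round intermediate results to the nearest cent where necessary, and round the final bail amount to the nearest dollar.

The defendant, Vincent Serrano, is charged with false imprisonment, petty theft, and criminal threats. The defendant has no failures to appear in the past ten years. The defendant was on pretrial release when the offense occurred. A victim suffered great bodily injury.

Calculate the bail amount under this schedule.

$234,150

Base amounts from the schedule: false imprisonment $37,500; petty theft $3,550; criminal threats $92,750.
Stacking rule: sum of all bases. $37,500 + $3,550 + $92,750 = $133,800.
Net percentage adjustment: +50% −10% +35% = +75%. $133,800 × 1.75 = $234,150.
$234,150 is within the $500,000 maximum.
$234,150 is at or above the $4,500 minimum.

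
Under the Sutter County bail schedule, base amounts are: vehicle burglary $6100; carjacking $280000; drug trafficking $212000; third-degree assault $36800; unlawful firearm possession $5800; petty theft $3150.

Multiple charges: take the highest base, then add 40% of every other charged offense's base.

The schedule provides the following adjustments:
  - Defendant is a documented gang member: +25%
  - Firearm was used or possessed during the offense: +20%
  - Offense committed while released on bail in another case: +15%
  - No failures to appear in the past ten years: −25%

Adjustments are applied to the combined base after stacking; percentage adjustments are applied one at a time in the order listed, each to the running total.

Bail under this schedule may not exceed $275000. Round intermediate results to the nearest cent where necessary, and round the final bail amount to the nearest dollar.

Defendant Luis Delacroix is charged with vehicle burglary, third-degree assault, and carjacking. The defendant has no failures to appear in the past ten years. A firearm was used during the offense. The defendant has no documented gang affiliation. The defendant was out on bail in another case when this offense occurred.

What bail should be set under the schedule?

Base amounts from the schedule: vehicle burglary $6100; third-degree assault $36800; carjacking $280000.
Stacking rule: highest base plus 40% of each additional charge. Highest is carjacking at $280000. Additional: $6100 × 40% = $2440; $36800 × 40% = $14720. Combined base = $280000 + $17160 = $297160.
Firearm was used or possessed during the offense (+20%): $297160 × 1.2 = $356592.
Offense committed while released on bail in another case (+15%): $356592 × 1.15 = $410080.80.
No failures to appear in the past ten years (−25%): $410080.80 × 0.75 = $307560.60.
Result $307560.60 exceeds the maximum of $275000; bail is capped at $275000.

$275000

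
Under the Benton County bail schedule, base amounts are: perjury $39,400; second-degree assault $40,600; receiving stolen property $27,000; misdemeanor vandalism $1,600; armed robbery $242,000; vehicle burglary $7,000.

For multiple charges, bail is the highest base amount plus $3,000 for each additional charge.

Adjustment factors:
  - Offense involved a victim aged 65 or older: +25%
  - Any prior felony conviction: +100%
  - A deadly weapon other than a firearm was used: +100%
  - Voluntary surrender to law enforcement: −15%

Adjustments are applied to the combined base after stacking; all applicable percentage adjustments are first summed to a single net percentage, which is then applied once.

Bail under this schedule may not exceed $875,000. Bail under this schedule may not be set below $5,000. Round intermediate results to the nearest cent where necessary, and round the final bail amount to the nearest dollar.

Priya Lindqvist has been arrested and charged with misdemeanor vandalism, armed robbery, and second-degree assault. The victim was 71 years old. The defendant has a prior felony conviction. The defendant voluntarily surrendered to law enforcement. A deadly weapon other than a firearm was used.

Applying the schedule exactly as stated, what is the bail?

$768,800

Base amounts from the schedule: misdemeanor vandalism $1,600; armed robbery $242,000; second-degree assault $40,600.
Stacking rule: highest base plus $3,000 per additional charge. Highest is armed robbery at $242,000; 2 additional charges → +$6,000. Combined base = $248,000.
Net percentage adjustment: +25% +100% +100% −15% = +210%. $248,000 × 3.1 = $768,800.
$768,800 is within the $875,000 maximum.
$768,800 is at or above the $5,000 minimum.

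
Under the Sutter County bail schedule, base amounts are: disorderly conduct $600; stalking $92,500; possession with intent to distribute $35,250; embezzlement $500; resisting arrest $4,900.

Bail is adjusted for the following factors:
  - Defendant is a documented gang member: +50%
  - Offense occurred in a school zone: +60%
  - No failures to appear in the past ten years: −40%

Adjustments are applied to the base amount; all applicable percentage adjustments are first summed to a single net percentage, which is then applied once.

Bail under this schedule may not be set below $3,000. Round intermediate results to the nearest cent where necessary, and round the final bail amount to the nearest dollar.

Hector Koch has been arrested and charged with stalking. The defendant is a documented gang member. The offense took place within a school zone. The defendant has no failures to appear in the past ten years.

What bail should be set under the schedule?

$157,250

Base amounts from the schedule: stalking $92,500.
Single charge. Combined base = $92,500.
Net percentage adjustment: +50% +60% −40% = +70%. $92,500 × 1.7 = $157,250.
$157,250 is at or above the $3,000 minimum.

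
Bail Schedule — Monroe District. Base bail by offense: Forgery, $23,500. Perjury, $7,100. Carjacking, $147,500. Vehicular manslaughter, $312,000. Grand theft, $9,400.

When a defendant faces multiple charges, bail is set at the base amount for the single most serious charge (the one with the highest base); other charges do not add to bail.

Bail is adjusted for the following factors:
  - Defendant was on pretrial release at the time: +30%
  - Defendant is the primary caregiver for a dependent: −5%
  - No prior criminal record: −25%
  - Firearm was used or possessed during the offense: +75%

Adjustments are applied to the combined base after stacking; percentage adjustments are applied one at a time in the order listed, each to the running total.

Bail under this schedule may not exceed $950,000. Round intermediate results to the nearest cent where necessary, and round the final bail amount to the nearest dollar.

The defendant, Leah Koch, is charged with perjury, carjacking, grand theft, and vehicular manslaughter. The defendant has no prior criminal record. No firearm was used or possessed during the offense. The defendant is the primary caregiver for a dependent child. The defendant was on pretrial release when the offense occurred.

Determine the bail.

$288,990

Base amounts from the schedule: perjury $7,100; carjacking $147,500; grand theft $9,400; vehicular manslaughter $312,000.
Stacking rule: use the highest base only. Highest is vehicular manslaughter at $312,000. Combined base = $312,000.
Defendant was on pretrial release at the time (+30%): $312,000 × 1.3 = $405,600.
Defendant is the primary caregiver for a dependent (−5%): $405,600 × 0.95 = $385,320.
No prior criminal record (−25%): $385,320 × 0.75 = $288,990.
$288,990 is within the $950,000 maximum.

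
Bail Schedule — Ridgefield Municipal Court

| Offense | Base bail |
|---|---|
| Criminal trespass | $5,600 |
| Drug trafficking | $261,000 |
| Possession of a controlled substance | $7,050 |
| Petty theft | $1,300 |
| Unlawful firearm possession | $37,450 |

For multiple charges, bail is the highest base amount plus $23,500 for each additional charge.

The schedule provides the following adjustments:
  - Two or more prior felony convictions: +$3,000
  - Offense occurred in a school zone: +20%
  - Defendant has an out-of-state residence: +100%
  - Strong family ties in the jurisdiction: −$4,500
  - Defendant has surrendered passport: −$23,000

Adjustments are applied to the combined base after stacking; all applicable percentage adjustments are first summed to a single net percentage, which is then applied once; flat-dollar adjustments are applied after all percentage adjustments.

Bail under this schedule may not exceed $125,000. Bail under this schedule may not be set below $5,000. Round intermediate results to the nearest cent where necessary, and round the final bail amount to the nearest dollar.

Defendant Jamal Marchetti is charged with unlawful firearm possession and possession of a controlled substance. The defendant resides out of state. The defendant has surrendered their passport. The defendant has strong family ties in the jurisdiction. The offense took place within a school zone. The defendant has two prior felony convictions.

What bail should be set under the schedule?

$109,590

Base amounts from the schedule: unlawful firearm possession $37,450; possession of a controlled substance $7,050.
Stacking rule: highest base plus $23,500 per additional charge. Highest is unlawful firearm possession at $37,450; 1 additional charge → +$23,500. Combined base = $60,950.
Net percentage adjustment: +20% +100% = +120%. $60,950 × 2.2 = $134,090.
Two or more prior felony convictions (+$3,000 flat): $134,090 + $3,000 = $137,090.
Strong family ties in the jurisdiction (−$4,500 flat): $137,090 − $4,500 = $132,590.
Defendant has surrendered passport (−$23,000 flat): $132,590 − $23,000 = $109,590.
$109,590 is within the $125,000 maximum.
$109,590 is at or above the $5,000 minimum.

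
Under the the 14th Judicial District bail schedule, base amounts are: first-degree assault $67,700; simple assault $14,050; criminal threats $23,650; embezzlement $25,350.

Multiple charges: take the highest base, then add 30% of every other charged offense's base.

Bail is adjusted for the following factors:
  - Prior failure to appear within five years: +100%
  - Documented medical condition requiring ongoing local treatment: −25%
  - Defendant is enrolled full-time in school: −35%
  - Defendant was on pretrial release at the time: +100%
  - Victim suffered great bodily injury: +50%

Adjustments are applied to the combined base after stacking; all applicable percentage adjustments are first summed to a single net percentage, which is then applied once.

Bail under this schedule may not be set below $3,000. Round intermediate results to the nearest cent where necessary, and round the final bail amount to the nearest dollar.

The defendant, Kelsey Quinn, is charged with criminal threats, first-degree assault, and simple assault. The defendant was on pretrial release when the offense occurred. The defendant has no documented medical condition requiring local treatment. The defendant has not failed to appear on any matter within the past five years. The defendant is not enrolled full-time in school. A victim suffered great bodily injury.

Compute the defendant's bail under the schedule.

Base amounts from the schedule: criminal threats $23,650; first-degree assault $67,700; simple assault $14,050.
Stacking rule: highest base plus 30% of each additional charge. Highest is first-degree assault at $67,700. Additional: $23,650 × 30% = $7,095; $14,050 × 30% = $4,215. Combined base = $67,700 + $11,310 = $79,010.
Net percentage adjustment: +100% +50% = +150%. $79,010 × 2.5 = $197,525.
$197,525 is at or above the $3,000 minimum.

$197,525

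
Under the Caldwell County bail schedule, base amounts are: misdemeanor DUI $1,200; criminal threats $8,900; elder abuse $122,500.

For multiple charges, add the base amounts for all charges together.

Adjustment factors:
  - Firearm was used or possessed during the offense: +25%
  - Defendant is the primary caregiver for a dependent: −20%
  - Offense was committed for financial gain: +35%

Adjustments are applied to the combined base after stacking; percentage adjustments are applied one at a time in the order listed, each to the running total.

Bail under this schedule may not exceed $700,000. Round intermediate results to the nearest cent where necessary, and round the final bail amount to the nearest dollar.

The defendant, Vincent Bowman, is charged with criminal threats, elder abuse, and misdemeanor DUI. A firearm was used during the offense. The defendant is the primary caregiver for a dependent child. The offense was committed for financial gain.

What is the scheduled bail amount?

$179,010

Base amounts from the schedule: criminal threats $8,900; elder abuse $122,500; misdemeanor DUI $1,200.
Stacking rule: sum of all bases. $8,900 + $122,500 + $1,200 = $132,600.
Firearm was used or possessed during the offense (+25%): $132,600 × 1.25 = $165,750.
Defendant is the primary caregiver for a dependent (−20%): $165,750 × 0.8 = $132,600.
Offense was committed for financial gain (+35%): $132,600 × 1.35 = $179,010.
$179,010 is within the $700,000 maximum.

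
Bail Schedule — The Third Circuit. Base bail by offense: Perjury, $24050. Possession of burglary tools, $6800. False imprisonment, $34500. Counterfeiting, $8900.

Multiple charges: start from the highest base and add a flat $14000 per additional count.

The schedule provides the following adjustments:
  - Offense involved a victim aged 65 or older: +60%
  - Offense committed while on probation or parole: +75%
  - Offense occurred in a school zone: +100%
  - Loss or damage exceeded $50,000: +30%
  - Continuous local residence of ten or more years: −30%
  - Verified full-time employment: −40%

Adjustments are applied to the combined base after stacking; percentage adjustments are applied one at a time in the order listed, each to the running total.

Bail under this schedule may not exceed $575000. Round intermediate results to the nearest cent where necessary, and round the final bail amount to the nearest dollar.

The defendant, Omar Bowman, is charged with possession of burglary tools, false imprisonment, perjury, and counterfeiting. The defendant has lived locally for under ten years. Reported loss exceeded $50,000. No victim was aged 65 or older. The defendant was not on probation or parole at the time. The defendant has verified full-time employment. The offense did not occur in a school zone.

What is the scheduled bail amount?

Base amounts from the schedule: possession of burglary tools $6800; false imprisonment $34500; perjury $24050; counterfeiting $8900.
Stacking rule: highest base plus $14000 per additional charge. Highest is false imprisonment at $34500; 3 additional charges → +$42000. Combined base = $76500.
Loss or damage exceeded $50,000 (+30%): $76500 × 1.3 = $99450.
Verified full-time employment (−40%): $99450 × 0.6 = $59670.
$59670 is within the $575000 maximum.

$59670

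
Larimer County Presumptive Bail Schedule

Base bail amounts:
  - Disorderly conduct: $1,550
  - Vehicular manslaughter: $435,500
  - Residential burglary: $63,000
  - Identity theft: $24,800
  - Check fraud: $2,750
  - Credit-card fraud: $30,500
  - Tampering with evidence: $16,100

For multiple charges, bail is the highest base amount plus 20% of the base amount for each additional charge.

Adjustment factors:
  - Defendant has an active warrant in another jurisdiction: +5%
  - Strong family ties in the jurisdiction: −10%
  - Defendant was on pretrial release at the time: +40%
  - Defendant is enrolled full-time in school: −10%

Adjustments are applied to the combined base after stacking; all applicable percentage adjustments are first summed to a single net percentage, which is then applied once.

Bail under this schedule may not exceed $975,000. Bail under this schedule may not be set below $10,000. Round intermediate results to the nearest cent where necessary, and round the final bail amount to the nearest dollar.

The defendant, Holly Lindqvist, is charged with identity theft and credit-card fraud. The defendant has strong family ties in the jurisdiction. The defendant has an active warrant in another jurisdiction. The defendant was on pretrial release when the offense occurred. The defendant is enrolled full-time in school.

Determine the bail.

$44,325

Base amounts from the schedule: identity theft $24,800; credit-card fraud $30,500.
Stacking rule: highest base plus 20% of each additional charge. Highest is credit-card fraud at $30,500. Additional: $24,800 × 20% = $4,960. Combined base = $30,500 + $4,960 = $35,460.
Net percentage adjustment: +5% −10% +40% −10% = +25%. $35,460 × 1.25 = $44,325.
$44,325 is within the $975,000 maximum.
$44,325 is at or above the $10,000 minimum.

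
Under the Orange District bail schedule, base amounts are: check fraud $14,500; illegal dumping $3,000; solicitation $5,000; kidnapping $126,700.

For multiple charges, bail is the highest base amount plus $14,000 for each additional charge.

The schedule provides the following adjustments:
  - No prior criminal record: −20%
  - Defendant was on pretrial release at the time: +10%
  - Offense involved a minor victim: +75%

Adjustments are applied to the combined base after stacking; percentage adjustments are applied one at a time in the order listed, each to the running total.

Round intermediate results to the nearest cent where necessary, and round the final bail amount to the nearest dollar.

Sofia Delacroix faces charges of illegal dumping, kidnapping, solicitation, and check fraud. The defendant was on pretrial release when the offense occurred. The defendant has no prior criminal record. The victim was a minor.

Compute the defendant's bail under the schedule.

Base amounts from the schedule: illegal dumping $3,000; kidnapping $126,700; solicitation $5,000; check fraud $14,500.
Stacking rule: highest base plus $14,000 per additional charge. Highest is kidnapping at $126,700; 3 additional charges → +$42,000. Combined base = $168,700.
No prior criminal record (−20%): $168,700 × 0.8 = $134,960.
Defendant was on pretrial release at the time (+10%): $134,960 × 1.1 = $148,456.
Offense involved a minor victim (+75%): $148,456 × 1.75 = $259,798.

$259,798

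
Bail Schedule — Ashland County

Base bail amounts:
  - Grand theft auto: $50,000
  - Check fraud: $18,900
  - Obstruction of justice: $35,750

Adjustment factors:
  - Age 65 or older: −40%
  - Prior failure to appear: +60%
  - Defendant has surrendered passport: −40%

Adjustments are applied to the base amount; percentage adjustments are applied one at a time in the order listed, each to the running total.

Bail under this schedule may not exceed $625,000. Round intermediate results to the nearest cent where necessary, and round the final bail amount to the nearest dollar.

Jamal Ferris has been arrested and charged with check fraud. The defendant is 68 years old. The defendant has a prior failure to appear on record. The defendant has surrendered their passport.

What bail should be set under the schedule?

Base amounts from the schedule: check fraud $18,900.
Single charge. Combined base = $18,900.
Age 65 or older (−40%): $18,900 × 0.6 = $11,340.
Prior failure to appear (+60%): $11,340 × 1.6 = $18,144.
Defendant has surrendered passport (−40%): $18,144 × 0.6 = $10,886.40.
$10,886.40 is within the $625,000 maximum.
Rounded to the nearest dollar: $10,886.

$10,886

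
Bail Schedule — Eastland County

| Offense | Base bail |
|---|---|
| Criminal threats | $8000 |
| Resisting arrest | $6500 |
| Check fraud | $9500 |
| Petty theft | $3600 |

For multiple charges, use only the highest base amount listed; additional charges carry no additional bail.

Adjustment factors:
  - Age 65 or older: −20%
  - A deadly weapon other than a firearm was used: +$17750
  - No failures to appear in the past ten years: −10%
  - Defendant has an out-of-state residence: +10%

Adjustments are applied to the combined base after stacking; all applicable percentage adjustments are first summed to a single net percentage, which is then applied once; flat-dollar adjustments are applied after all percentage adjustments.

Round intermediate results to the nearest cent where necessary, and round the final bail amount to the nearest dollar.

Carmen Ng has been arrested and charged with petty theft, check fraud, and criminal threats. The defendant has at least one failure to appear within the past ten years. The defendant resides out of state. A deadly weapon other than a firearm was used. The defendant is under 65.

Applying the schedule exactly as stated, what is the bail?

$28200

Base amounts from the schedule: petty theft $3600; check fraud $9500; criminal threats $8000.
Stacking rule: use the highest base only. Highest is check fraud at $9500. Combined base = $9500.
Defendant has an out-of-state residence (+10%): $9500 × 1.1 = $10450.
A deadly weapon other than a firearm was used (+$17750 flat): $10450 + $17750 = $28200.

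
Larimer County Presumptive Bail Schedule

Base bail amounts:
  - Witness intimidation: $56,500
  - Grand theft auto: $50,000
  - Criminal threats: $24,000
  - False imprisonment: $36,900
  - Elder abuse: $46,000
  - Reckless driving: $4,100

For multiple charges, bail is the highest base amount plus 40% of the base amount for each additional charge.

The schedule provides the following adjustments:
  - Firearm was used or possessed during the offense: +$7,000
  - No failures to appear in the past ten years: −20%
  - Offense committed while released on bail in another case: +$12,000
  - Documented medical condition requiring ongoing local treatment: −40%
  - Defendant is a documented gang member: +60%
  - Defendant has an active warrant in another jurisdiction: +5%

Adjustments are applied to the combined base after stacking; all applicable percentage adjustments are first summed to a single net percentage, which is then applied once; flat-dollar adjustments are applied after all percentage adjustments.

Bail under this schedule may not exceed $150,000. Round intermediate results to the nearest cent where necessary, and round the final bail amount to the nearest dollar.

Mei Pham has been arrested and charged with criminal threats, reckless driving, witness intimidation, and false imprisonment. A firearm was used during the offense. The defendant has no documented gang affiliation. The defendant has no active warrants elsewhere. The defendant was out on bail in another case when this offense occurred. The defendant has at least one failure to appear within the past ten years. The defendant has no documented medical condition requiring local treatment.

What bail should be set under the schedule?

$101,500

Base amounts from the schedule: criminal threats $24,000; reckless driving $4,100; witness intimidation $56,500; false imprisonment $36,900.
Stacking rule: highest base plus 40% of each additional charge. Highest is witness intimidation at $56,500. Additional: $24,000 × 40% = $9,600; $4,100 × 40% = $1,640; $36,900 × 40% = $14,760. Combined base = $56,500 + $26,000 = $82,500.
Firearm was used or possessed during the offense (+$7,000 flat): $82,500 + $7,000 = $89,500.
Offense committed while released on bail in another case (+$12,000 flat): $89,500 + $12,000 = $101,500.
$101,500 is within the $150,000 maximum.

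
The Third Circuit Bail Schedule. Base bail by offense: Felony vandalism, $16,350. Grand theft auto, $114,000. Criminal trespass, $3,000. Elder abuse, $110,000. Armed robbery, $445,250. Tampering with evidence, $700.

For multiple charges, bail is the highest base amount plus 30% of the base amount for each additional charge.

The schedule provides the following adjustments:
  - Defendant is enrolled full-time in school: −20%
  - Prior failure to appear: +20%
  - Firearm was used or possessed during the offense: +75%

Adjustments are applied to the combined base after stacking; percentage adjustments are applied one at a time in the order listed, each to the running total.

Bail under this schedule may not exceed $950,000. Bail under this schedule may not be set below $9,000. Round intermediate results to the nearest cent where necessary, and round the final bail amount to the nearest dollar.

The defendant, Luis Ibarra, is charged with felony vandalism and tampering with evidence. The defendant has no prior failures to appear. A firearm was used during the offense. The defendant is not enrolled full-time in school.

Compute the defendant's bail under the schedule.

$28,980

Base amounts from the schedule: felony vandalism $16,350; tampering with evidence $700.
Stacking rule: highest base plus 30% of each additional charge. Highest is felony vandalism at $16,350. Additional: $700 × 30% = $210. Combined base = $16,350 + $210 = $16,560.
Firearm was used or possessed during the offense (+75%): $16,560 × 1.75 = $28,980.
$28,980 is within the $950,000 maximum.
$28,980 is at or above the $9,000 minimum.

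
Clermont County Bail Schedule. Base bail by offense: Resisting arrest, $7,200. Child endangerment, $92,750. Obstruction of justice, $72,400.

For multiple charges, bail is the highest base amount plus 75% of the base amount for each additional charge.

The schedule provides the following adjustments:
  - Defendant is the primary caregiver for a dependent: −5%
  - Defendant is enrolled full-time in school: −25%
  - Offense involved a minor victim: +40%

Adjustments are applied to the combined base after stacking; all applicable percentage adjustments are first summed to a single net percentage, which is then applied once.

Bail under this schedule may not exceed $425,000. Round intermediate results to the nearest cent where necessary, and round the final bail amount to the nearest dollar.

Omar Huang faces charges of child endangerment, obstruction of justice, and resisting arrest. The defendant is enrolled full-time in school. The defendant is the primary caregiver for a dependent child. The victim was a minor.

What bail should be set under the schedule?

Base amounts from the schedule: child endangerment $92,750; obstruction of justice $72,400; resisting arrest $7,200.
Stacking rule: highest base plus 75% of each additional charge. Highest is child endangerment at $92,750. Additional: $72,400 × 75% = $54,300; $7,200 × 75% = $5,400. Combined base = $92,750 + $59,700 = $152,450.
Net percentage adjustment: −5% −25% +40% = +10%. $152,450 × 1.1 = $167,695.
$167,695 is within the $425,000 maximum.

$167,695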